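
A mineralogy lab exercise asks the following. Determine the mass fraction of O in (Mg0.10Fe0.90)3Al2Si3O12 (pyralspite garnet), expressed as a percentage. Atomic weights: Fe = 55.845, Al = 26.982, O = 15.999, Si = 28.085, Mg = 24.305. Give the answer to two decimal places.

Formula mass = 0.30*24.305 + 2.70*55.845 + 2*26.982 + 3*28.085 + 12*15.999 = 488.280 g/mol, of which 191.988 g is O.
So O makes up 191.988/488.280 = 0.3932 of the mass, i.e. 39.32%.

39.32 wt%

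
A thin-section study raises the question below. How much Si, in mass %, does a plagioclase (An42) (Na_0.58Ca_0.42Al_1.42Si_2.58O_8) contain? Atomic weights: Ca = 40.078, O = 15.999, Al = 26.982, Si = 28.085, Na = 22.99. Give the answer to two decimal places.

Molar mass of Na_0.58Ca_0.42Al_1.42Si_2.58O_8: 0.58*22.99 + 0.42*40.078 + 1.42*26.982 + 2.58*28.085 + 8*15.999 = 268.933 g/mol.
Mass of Si per formula unit: 2.58 × 28.085 = 72.459 g.
Weight fraction Si = 72.459 / 268.933 = 0.2694.

26.94 mass %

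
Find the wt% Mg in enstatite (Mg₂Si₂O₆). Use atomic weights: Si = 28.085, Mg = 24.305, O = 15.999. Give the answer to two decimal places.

24.21 mass %

Molar mass of Mg₂Si₂O₆: 2×24.305 + 2×28.085 + 6×15.999 = 200.774 g/mol.
Mass of Mg per formula unit: 2 × 24.305 = 48.610 g.
Weight fraction Mg = 48.610 / 200.774 = 0.2421.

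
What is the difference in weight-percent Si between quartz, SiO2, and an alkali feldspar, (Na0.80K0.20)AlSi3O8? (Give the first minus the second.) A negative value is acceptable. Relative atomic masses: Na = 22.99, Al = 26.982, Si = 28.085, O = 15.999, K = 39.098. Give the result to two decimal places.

First mineral: 28.085 g Si in 60.083 g formula = 46.74 wt% Si.
Second mineral: 84.255 g Si in 265.441 g formula = 31.74 wt% Si.
46.74% − 31.74% gives a difference of 15.00 percentage points.

15.00 percentage points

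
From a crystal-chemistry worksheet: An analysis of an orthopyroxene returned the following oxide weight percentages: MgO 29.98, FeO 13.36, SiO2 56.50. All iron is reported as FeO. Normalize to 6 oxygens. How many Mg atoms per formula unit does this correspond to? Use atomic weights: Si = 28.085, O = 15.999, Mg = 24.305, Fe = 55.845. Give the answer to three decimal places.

1.588 Mg apfu

MgO (M=40.304): mol = 0.74385; Mg = 0.74385, O = 0.74385.
FeO (M=71.844): mol = 0.18596; Fe = 0.18596, O = 0.18596.
SiO2 (M=60.083): mol = 0.94037; Si = 0.94037, O = 1.88074.
ΣO = 2.81055; factor = 6/ΣO = 2.13481.
Mg apfu = 0.74385 × 2.13481 = 1.588.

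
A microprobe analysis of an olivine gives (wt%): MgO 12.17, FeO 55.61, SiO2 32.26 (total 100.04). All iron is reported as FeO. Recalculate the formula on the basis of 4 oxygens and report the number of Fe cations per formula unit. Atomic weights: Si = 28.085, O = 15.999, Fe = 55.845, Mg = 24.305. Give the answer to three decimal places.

1.440 Fe apfu

MgO: 12.17/40.304 = 0.30196 mol → 0.30196 mol Mg, 0.30196 mol O.
FeO: 55.61/71.844 = 0.77404 mol → 0.77404 mol Fe, 0.77404 mol O.
SiO2: 32.26/60.083 = 0.53692 mol → 0.53692 mol Si, 1.07384 mol O.
Total oxygen = 2.14984 mol. Normalization factor = 4/2.14984 = 1.86060.
Fe per 4 O = 0.77404 × 1.86060 = 1.440.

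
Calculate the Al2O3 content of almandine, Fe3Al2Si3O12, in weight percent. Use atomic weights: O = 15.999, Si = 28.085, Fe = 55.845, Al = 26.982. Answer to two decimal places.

20.48 wt%

M(Fe3Al2Si3O12) = 497.742 g/mol; M(Al2O3) = 101.961 g/mol.
Moles Al2O3 per formula unit = 2 Al ÷ 2 = 1.0000.
Al2O3 fraction = (1.0000 × 101.961) / 497.742 = 101.961/497.742 = 0.2048.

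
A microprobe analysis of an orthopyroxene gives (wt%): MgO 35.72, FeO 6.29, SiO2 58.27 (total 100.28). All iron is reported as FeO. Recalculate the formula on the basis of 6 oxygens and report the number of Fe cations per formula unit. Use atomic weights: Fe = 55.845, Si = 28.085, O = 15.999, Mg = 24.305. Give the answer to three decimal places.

0.180 Fe apfu

35.72 wt% MgO ÷ 40.304 g/mol = 0.88626 mol, giving 0.88626 Mg and 0.88626 O.
6.29 wt% FeO ÷ 71.844 g/mol = 0.08755 mol, giving 0.08755 Fe and 0.08755 O.
58.27 wt% SiO2 ÷ 60.083 g/mol = 0.96983 mol, giving 0.96983 Si and 1.93966 O.
Oxygen sums to 2.91347; scaling by 6/2.91347 = 2.05940 puts the formula on 6 O.
Fe: 0.08755 × 2.05940 = 0.180 atoms per formula unit.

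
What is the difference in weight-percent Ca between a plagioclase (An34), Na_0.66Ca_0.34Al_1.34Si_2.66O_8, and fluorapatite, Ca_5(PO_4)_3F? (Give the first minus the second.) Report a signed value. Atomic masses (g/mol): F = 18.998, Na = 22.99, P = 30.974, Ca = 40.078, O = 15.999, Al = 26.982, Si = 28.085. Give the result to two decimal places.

First mineral: 13.627 g Ca in 267.654 g formula = 5.09 wt% Ca.
Second mineral: 200.390 g Ca in 504.298 g formula = 39.74 wt% Ca.
5.09% − 39.74% gives a difference of -34.65 percentage points.

-34.65 percentage points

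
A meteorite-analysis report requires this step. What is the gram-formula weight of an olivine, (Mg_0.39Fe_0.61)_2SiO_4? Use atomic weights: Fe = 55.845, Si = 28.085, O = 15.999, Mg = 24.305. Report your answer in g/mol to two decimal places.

M = 0.78·24.305 + 1.22·55.845 + 1·28.085 + 4·15.999

179.17 g/mol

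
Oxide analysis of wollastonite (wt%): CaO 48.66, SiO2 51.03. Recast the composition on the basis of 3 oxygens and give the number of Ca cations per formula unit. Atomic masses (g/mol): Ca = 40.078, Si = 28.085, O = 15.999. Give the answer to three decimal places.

1.014 Ca apfu

CaO (M=56.077): mol = 0.86774; Ca = 0.86774, O = 0.86774.
SiO2 (M=60.083): mol = 0.84933; Si = 0.84933, O = 1.69866.
ΣO = 2.56640; factor = 3/ΣO = 1.16895.
Ca apfu = 0.86774 × 1.16895 = 1.014.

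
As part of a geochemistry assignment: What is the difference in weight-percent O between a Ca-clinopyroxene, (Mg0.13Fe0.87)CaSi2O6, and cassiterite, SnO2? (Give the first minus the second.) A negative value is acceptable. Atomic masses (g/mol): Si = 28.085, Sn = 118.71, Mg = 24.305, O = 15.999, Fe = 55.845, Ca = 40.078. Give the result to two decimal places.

M((Mg0.13Fe0.87)CaSi2O6) = 243.987 g/mol, so wt% O = 95.994/243.987 × 100 = 39.34%.
M(SnO2) = 150.708 g/mol, so wt% O = 31.998/150.708 × 100 = 21.23%.
39.34 − 21.23 = 18.11 pp.

18.11 percentage points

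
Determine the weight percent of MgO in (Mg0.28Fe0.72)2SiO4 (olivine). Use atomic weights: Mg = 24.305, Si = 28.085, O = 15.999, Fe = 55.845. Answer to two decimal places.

12.13 wt%

Molar mass of (Mg0.28Fe0.72)2SiO4 = 0.56·24.305 + 1.44·55.845 + 1·28.085 + 4·15.999 = 186.109 g/mol.
Each formula unit contains 0.56 Mg, equivalent to 0.56/1 = 0.5600 mol MgO.
M(MgO) = 1×24.305 + 1×15.999 = 40.304 g/mol.
Mass of MgO per formula unit = 0.5600 × 40.304 = 22.570 g.
MgO wt% = 22.570 / 186.109 × 100 = 12.13%.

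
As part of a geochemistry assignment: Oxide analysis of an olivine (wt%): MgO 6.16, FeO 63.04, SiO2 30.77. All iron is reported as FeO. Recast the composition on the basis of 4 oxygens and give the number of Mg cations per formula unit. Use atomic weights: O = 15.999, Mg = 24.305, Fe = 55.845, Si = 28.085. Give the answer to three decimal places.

0.298 Mg apfu

6.16 wt% MgO ÷ 40.304 g/mol = 0.15284 mol, giving 0.15284 Mg and 0.15284 O.
63.04 wt% FeO ÷ 71.844 g/mol = 0.87746 mol, giving 0.87746 Fe and 0.87746 O.
30.77 wt% SiO2 ÷ 60.083 g/mol = 0.51212 mol, giving 0.51212 Si and 1.02424 O.
Oxygen sums to 2.05454; scaling by 4/2.05454 = 1.94691 puts the formula on 4 O.
Mg: 0.15284 × 1.94691 = 0.298 atoms per formula unit.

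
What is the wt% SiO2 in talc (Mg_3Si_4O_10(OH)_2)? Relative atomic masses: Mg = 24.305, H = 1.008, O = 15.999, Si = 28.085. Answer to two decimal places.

63.37 wt%

Formula mass = 379.259 g/mol.
4 Si → 4.0000 mol SiO2 per formula unit; M(SiO2) = 60.083, so SiO2 mass = 240.332 g.
240.332/379.259 × 100 = 63.37 wt%.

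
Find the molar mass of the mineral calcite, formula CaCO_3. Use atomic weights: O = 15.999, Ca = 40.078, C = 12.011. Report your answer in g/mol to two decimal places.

M = 1×40.078 + 1×12.011 + 3×15.999

100.09 g/mol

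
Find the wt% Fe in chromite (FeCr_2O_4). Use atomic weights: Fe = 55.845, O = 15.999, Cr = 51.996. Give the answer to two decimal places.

M(FeCr_2O_4) = 223.833 g/mol.
Fe contributes 1 × 55.845 = 55.845 g per mole.
55.845/223.833 = 0.2495 → 24.95%.

24.95 weight percent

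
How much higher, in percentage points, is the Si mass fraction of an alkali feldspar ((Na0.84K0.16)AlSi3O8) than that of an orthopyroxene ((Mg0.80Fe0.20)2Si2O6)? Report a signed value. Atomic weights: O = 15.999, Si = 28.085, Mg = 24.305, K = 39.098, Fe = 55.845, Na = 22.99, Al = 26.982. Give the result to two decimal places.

Si in (Na0.84K0.16)AlSi3O8: molar mass 264.796 g/mol; 3×28.085 = 84.255 g → 31.82 wt%.
Si in (Mg0.80Fe0.20)2Si2O6: molar mass 213.390 g/mol; 2×28.085 = 56.170 g → 26.32 wt%.
Difference = 31.82 − 26.32 = 5.50 percentage points.

5.50 percentage points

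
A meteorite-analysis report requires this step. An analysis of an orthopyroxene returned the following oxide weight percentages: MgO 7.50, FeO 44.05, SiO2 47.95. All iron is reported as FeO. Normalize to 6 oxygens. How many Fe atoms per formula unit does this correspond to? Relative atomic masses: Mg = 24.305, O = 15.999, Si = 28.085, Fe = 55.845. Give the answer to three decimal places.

1.536 Fe apfu

MgO (M=40.304): mol = 0.18609; Mg = 0.18609, O = 0.18609.
FeO (M=71.844): mol = 0.61313; Fe = 0.61313, O = 0.61313.
SiO2 (M=60.083): mol = 0.79806; Si = 0.79806, O = 1.59612.
ΣO = 2.39534; factor = 6/ΣO = 2.50486.
Fe apfu = 0.61313 × 2.50486 = 1.536.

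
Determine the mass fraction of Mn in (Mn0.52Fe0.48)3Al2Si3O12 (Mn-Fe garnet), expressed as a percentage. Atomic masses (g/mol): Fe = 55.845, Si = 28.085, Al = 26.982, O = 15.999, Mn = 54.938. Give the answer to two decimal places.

Molar mass of (Mn0.52Fe0.48)3Al2Si3O12: 1.56·54.938 + 1.44·55.845 + 2·26.982 + 3·28.085 + 12·15.999 = 496.327 g/mol.
Mass of Mn per formula unit: 1.56 × 54.938 = 85.703 g.
Weight fraction Mn = 85.703 / 496.327 = 0.1727.

17.27 wt%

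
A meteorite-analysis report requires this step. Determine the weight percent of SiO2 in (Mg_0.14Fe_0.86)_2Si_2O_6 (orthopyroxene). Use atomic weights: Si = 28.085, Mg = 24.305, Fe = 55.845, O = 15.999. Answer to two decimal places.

47.12 wt%

M((Mg_0.14Fe_0.86)_2Si_2O_6) = 255.023 g/mol; M(SiO2) = 60.083 g/mol.
Moles SiO2 per formula unit = 2 Si ÷ 1 = 2.0000.
SiO2 fraction = (2.0000 × 60.083) / 255.023 = 120.166/255.023 = 0.4712.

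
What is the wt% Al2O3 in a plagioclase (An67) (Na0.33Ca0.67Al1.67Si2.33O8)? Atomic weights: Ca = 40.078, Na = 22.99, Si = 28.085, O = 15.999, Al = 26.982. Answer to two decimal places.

31.19 wt%

Molar mass of Na0.33Ca0.67Al1.67Si2.33O8 = 0.33·22.99 + 0.67·40.078 + 1.67·26.982 + 2.33·28.085 + 8·15.999 = 272.929 g/mol.
Each formula unit contains 1.67 Al, equivalent to 1.67/2 = 0.8350 mol Al2O3.
M(Al2O3) = 2×26.982 + 3×15.999 = 101.961 g/mol.
Mass of Al2O3 per formula unit = 0.8350 × 101.961 = 85.137 g.
Al2O3 wt% = 85.137 / 272.929 × 100 = 31.19%.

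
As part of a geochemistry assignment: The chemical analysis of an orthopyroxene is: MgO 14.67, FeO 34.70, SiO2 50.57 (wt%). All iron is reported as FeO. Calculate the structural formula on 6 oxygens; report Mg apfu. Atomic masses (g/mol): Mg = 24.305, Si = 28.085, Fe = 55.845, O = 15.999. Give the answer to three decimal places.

0.863 Mg apfu

MgO (M=40.304): mol = 0.36398; Mg = 0.36398, O = 0.36398.
FeO (M=71.844): mol = 0.48299; Fe = 0.48299, O = 0.48299.
SiO2 (M=60.083): mol = 0.84167; Si = 0.84167, O = 1.68334.
ΣO = 2.53031; factor = 6/ΣO = 2.37125.
Mg apfu = 0.36398 × 2.37125 = 0.863.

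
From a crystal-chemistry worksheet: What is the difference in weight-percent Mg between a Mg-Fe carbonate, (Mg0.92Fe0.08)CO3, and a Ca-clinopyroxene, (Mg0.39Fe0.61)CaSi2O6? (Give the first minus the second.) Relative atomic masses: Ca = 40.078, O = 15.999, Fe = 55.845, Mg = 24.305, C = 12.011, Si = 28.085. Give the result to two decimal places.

Mg in (Mg0.92Fe0.08)CO3: molar mass 86.836 g/mol; 0.92×24.305 = 22.361 g → 25.75 wt%.
Mg in (Mg0.39Fe0.61)CaSi2O6: molar mass 235.786 g/mol; 0.39×24.305 = 9.479 g → 4.02 wt%.
Difference = 25.75 − 4.02 = 21.73 percentage points.

21.73 percentage points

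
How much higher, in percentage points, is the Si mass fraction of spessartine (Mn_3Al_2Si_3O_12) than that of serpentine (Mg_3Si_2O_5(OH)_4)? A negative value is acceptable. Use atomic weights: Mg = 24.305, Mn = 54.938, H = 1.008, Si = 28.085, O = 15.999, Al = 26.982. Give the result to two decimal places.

-3.25 percentage points

M(Mn_3Al_2Si_3O_12) = 495.021 g/mol, so wt% Si = 84.255/495.021 × 100 = 17.02%.
M(Mg_3Si_2O_5(OH)_4) = 277.108 g/mol, so wt% Si = 56.170/277.108 × 100 = 20.27%.
17.02 − 20.27 = -3.25 pp.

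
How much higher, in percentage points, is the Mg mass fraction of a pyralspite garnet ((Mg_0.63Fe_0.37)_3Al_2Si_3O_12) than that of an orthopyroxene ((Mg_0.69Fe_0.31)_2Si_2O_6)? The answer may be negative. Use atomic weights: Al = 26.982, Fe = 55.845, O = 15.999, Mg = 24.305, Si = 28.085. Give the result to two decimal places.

-4.74 percentage points

M((Mg_0.63Fe_0.37)_3Al_2Si_3O_12) = 438.131 g/mol, so wt% Mg = 45.936/438.131 × 100 = 10.48%.
M((Mg_0.69Fe_0.31)_2Si_2O_6) = 220.329 g/mol, so wt% Mg = 33.541/220.329 × 100 = 15.22%.
10.48 − 15.22 = -4.74 pp.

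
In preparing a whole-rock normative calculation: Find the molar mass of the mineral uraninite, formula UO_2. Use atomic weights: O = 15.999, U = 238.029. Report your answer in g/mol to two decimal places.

270.03 g/mol

M = 1×238.029 + 2×15.999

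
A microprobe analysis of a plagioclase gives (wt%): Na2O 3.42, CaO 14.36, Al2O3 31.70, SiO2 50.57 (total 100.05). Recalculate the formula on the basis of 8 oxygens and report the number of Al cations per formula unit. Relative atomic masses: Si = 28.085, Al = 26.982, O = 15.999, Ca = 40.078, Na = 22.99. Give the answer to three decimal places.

Na2O (M=61.979): mol = 0.05518; Na = 0.11036, O = 0.05518.
CaO (M=56.077): mol = 0.25608; Ca = 0.25608, O = 0.25608.
Al2O3 (M=101.961): mol = 0.31090; Al = 0.62180, O = 0.93270.
SiO2 (M=60.083): mol = 0.84167; Si = 0.84167, O = 1.68334.
ΣO = 2.92730; factor = 8/ΣO = 2.73289.
Al apfu = 0.62180 × 2.73289 = 1.699.

1.699 Al apfu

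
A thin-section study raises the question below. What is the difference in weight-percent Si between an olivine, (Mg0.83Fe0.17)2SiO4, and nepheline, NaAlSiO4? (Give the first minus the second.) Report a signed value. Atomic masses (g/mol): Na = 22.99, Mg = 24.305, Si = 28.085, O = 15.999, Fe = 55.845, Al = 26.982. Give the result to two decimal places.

Si in (Mg0.83Fe0.17)2SiO4: molar mass 151.415 g/mol; 1×28.085 = 28.085 g → 18.55 wt%.
Si in NaAlSiO4: molar mass 142.053 g/mol; 1×28.085 = 28.085 g → 19.77 wt%.
Difference = 18.55 − 19.77 = -1.22 percentage points.

-1.22 percentage points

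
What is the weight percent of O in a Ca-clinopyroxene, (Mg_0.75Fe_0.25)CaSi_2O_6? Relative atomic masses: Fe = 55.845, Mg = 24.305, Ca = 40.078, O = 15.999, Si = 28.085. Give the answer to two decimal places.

Formula mass = 0.75·24.305 + 0.25·55.845 + 1·40.078 + 2·28.085 + 6·15.999 = 224.432 g/mol, of which 95.994 g is O.
So O makes up 95.994/224.432 = 0.4277 of the mass, i.e. 42.77%.

42.77 weight percent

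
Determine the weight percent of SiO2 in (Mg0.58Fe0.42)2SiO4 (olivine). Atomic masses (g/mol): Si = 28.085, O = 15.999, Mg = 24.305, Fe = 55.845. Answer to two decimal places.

Molar mass of (Mg0.58Fe0.42)2SiO4 = 1.16·24.305 + 0.84·55.845 + 1·28.085 + 4·15.999 = 167.185 g/mol.
Each formula unit contains 1 Si, equivalent to 1/1 = 1.0000 mol SiO2.
M(SiO2) = 1×28.085 + 2×15.999 = 60.083 g/mol.
Mass of SiO2 per formula unit = 1.0000 × 60.083 = 60.083 g.
SiO2 wt% = 60.083 / 167.185 × 100 = 35.94%.

35.94 wt%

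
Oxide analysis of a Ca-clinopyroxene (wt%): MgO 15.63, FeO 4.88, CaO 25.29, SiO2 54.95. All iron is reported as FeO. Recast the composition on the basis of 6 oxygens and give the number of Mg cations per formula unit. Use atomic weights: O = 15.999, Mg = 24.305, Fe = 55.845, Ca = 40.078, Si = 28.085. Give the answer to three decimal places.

0.850 Mg apfu

MgO: 15.63/40.304 = 0.38780 mol → 0.38780 mol Mg, 0.38780 mol O.
FeO: 4.88/71.844 = 0.06792 mol → 0.06792 mol Fe, 0.06792 mol O.
CaO: 25.29/56.077 = 0.45099 mol → 0.45099 mol Ca, 0.45099 mol O.
SiO2: 54.95/60.083 = 0.91457 mol → 0.91457 mol Si, 1.82914 mol O.
Total oxygen = 2.73585 mol. Normalization factor = 6/2.73585 = 2.19310.
Mg per 6 O = 0.38780 × 2.19310 = 0.850.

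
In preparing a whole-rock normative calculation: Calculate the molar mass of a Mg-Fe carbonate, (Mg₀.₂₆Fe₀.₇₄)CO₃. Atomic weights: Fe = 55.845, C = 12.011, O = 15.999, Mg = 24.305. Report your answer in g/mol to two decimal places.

The formula mass is the sum 0.26*24.305 + 0.74*55.845 + 1*12.011 + 3*15.999.

107.65 g/mol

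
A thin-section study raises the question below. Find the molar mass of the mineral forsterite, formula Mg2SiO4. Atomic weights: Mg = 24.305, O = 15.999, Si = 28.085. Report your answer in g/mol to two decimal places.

M = 2×24.305 + 1×28.085 + 4×15.999

140.69 g/mol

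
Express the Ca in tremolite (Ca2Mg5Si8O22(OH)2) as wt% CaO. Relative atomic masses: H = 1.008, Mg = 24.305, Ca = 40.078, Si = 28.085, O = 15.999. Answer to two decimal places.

13.81 wt%

Formula mass = 812.353 g/mol.
2 Ca → 2.0000 mol CaO per formula unit; M(CaO) = 56.077, so CaO mass = 112.154 g.
112.154/812.353 × 100 = 13.81 wt%.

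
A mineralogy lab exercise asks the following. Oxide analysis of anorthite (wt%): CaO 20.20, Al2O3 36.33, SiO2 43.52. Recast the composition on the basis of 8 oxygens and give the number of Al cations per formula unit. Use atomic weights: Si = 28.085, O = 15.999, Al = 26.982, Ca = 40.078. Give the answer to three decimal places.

CaO: 20.20/56.077 = 0.36022 mol → 0.36022 mol Ca, 0.36022 mol O.
Al2O3: 36.33/101.961 = 0.35631 mol → 0.71262 mol Al, 1.06893 mol O.
SiO2: 43.52/60.083 = 0.72433 mol → 0.72433 mol Si, 1.44866 mol O.
Total oxygen = 2.87781 mol. Normalization factor = 8/2.87781 = 2.77989.
Al per 8 O = 0.71262 × 2.77989 = 1.981.

1.981 Al apfu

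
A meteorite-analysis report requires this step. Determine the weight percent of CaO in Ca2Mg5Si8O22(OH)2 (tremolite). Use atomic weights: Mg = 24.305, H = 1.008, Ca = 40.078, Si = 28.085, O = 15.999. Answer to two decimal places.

13.81 wt%

Formula mass = 812.353 g/mol.
2 Ca → 2.0000 mol CaO per formula unit; M(CaO) = 56.077, so CaO mass = 112.154 g.
112.154/812.353 × 100 = 13.81 wt%.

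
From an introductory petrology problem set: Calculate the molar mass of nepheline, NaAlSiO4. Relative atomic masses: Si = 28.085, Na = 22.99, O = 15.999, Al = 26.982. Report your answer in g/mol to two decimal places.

142.05 g/mol

The formula mass is the sum 1*22.99 + 1*26.982 + 1*28.085 + 4*15.999.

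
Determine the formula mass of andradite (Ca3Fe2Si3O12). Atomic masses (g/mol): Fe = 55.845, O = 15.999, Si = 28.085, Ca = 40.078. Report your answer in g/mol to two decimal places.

Ca: 3 × 40.078 = 120.2340
Fe: 2 × 55.845 = 111.6900
Si: 3 × 28.085 = 84.2550
O: 12 × 15.999 = 191.9880
Summing the contributions gives the formula mass.

508.17 g/mol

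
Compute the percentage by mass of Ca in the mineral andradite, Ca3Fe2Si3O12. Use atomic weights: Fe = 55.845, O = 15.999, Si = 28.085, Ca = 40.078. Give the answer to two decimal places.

23.66 mass %

Formula mass = 3·40.078 + 2·55.845 + 3·28.085 + 12·15.999 = 508.167 g/mol, of which 120.234 g is Ca.
So Ca makes up 120.234/508.167 = 0.2366 of the mass, i.e. 23.66%.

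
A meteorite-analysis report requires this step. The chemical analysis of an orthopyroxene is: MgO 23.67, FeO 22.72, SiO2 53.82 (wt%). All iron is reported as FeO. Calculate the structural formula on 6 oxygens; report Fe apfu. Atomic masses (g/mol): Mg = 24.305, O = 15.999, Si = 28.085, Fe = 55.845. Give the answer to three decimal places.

0.704 Fe apfu

MgO: 23.67/40.304 = 0.58729 mol → 0.58729 mol Mg, 0.58729 mol O.
FeO: 22.72/71.844 = 0.31624 mol → 0.31624 mol Fe, 0.31624 mol O.
SiO2: 53.82/60.083 = 0.89576 mol → 0.89576 mol Si, 1.79152 mol O.
Total oxygen = 2.69505 mol. Normalization factor = 6/2.69505 = 2.22630.
Fe per 6 O = 0.31624 × 2.22630 = 0.704.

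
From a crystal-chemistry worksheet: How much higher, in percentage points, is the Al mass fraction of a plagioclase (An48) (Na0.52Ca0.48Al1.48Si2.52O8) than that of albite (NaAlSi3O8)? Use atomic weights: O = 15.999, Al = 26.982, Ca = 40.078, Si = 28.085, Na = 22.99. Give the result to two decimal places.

4.51 percentage points

Al in Na0.52Ca0.48Al1.48Si2.52O8: molar mass 269.892 g/mol; 1.48×26.982 = 39.933 g → 14.80 wt%.
Al in NaAlSi3O8: molar mass 262.219 g/mol; 1×26.982 = 26.982 g → 10.29 wt%.
Difference = 14.80 − 10.29 = 4.51 percentage points.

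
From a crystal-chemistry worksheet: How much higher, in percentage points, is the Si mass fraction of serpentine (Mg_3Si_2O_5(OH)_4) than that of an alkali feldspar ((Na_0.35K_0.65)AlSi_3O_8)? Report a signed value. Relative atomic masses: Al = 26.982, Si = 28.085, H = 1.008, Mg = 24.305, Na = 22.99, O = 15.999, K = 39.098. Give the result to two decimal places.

First mineral: 56.170 g Si in 277.108 g formula = 20.27 wt% Si.
Second mineral: 84.255 g Si in 272.689 g formula = 30.90 wt% Si.
20.27% − 30.90% gives a difference of -10.63 percentage points.

-10.63 percentage points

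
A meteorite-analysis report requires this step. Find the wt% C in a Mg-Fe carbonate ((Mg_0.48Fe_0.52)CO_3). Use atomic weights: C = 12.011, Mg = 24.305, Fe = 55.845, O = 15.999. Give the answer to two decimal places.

Formula mass = 0.48*24.305 + 0.52*55.845 + 1*12.011 + 3*15.999 = 100.714 g/mol, of which 12.011 g is C.
So C makes up 12.011/100.714 = 0.1193 of the mass, i.e. 11.93%.

11.93 wt%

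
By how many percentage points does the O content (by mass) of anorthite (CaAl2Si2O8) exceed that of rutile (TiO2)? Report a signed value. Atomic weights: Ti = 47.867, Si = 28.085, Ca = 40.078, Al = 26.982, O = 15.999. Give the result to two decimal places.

M(CaAl2Si2O8) = 278.204 g/mol, so wt% O = 127.992/278.204 × 100 = 46.01%.
M(TiO2) = 79.865 g/mol, so wt% O = 31.998/79.865 × 100 = 40.07%.
46.01 − 40.07 = 5.94 pp.

5.94 percentage points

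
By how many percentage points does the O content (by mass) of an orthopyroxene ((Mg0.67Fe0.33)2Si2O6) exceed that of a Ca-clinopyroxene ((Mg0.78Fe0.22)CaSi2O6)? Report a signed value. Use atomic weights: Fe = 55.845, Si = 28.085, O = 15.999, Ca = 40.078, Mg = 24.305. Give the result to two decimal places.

0.37 percentage points

O in (Mg0.67Fe0.33)2Si2O6: molar mass 221.590 g/mol; 6×15.999 = 95.994 g → 43.32 wt%.
O in (Mg0.78Fe0.22)CaSi2O6: molar mass 223.486 g/mol; 6×15.999 = 95.994 g → 42.95 wt%.
Difference = 43.32 − 42.95 = 0.37 percentage points.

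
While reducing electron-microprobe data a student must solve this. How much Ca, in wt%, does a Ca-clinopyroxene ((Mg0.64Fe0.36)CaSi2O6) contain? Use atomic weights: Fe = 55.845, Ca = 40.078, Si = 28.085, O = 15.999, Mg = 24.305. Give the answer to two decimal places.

17.59 wt%

Molar mass of (Mg0.64Fe0.36)CaSi2O6: 0.64×24.305 + 0.36×55.845 + 1×40.078 + 2×28.085 + 6×15.999 = 227.901 g/mol.
Mass of Ca per formula unit: 1 × 40.078 = 40.078 g.
Weight fraction Ca = 40.078 / 227.901 = 0.1759.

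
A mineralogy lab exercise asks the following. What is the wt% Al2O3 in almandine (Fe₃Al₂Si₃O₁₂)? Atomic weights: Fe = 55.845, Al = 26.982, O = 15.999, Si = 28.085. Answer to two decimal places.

Molar mass of Fe₃Al₂Si₃O₁₂ = 3·55.845 + 2·26.982 + 3·28.085 + 12·15.999 = 497.742 g/mol.
Each formula unit contains 2 Al, equivalent to 2/2 = 1.0000 mol Al2O3.
M(Al2O3) = 2×26.982 + 3×15.999 = 101.961 g/mol.
Mass of Al2O3 per formula unit = 1.0000 × 101.961 = 101.961 g.
Al2O3 wt% = 101.961 / 497.742 × 100 = 20.48%.

20.48 wt%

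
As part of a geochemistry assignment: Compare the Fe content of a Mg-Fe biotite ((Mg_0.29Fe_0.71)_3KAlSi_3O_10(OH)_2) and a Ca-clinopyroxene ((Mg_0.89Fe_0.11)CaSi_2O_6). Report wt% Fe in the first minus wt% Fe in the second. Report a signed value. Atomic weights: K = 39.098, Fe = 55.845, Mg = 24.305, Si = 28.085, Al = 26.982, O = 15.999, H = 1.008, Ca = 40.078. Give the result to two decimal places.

21.76 percentage points

M((Mg_0.29Fe_0.71)_3KAlSi_3O_10(OH)_2) = 484.434 g/mol, so wt% Fe = 118.950/484.434 × 100 = 24.55%.
M((Mg_0.89Fe_0.11)CaSi_2O_6) = 220.016 g/mol, so wt% Fe = 6.143/220.016 × 100 = 2.79%.
24.55 − 2.79 = 21.76 pp.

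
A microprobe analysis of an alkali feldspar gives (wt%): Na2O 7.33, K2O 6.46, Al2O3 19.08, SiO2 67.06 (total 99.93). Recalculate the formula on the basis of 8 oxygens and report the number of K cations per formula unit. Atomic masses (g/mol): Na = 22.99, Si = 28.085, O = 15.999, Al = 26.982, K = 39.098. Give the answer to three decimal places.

7.33 wt% Na2O ÷ 61.979 g/mol = 0.11827 mol, giving 0.23654 Na and 0.11827 O.
6.46 wt% K2O ÷ 94.195 g/mol = 0.06858 mol, giving 0.13716 K and 0.06858 O.
19.08 wt% Al2O3 ÷ 101.961 g/mol = 0.18713 mol, giving 0.37426 Al and 0.56139 O.
67.06 wt% SiO2 ÷ 60.083 g/mol = 1.11612 mol, giving 1.11612 Si and 2.23224 O.
Oxygen sums to 2.98048; scaling by 8/2.98048 = 2.68413 puts the formula on 8 O.
K: 0.13716 × 2.68413 = 0.368 atoms per formula unit.

0.368 K apfu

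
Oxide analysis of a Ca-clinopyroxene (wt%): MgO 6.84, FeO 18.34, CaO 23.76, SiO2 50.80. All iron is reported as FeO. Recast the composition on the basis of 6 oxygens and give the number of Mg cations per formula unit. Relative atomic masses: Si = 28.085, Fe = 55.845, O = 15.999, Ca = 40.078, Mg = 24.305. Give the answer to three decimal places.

6.84 wt% MgO ÷ 40.304 g/mol = 0.16971 mol, giving 0.16971 Mg and 0.16971 O.
18.34 wt% FeO ÷ 71.844 g/mol = 0.25528 mol, giving 0.25528 Fe and 0.25528 O.
23.76 wt% CaO ÷ 56.077 g/mol = 0.42370 mol, giving 0.42370 Ca and 0.42370 O.
50.80 wt% SiO2 ÷ 60.083 g/mol = 0.84550 mol, giving 0.84550 Si and 1.69100 O.
Oxygen sums to 2.53969; scaling by 6/2.53969 = 2.36249 puts the formula on 6 O.
Mg: 0.16971 × 2.36249 = 0.401 atoms per formula unit.

0.401 Mg apfu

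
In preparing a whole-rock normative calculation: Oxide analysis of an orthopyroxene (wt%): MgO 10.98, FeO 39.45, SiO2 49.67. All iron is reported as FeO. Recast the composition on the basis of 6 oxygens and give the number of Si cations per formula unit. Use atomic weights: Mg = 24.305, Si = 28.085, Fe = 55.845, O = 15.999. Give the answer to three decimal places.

2.004 Si apfu

MgO: 10.98/40.304 = 0.27243 mol → 0.27243 mol Mg, 0.27243 mol O.
FeO: 39.45/71.844 = 0.54911 mol → 0.54911 mol Fe, 0.54911 mol O.
SiO2: 49.67/60.083 = 0.82669 mol → 0.82669 mol Si, 1.65338 mol O.
Total oxygen = 2.47492 mol. Normalization factor = 6/2.47492 = 2.42432.
Si per 6 O = 0.82669 × 2.42432 = 2.004.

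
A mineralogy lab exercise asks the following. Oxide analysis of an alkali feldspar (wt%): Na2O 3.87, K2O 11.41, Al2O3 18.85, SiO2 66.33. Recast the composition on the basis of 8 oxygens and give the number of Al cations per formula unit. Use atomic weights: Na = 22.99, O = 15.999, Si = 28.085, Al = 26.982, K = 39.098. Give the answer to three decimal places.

1.004 Al apfu

Na2O: 3.87/61.979 = 0.06244 mol → 0.12488 mol Na, 0.06244 mol O.
K2O: 11.41/94.195 = 0.12113 mol → 0.24226 mol K, 0.12113 mol O.
Al2O3: 18.85/101.961 = 0.18487 mol → 0.36974 mol Al, 0.55461 mol O.
SiO2: 66.33/60.083 = 1.10397 mol → 1.10397 mol Si, 2.20794 mol O.
Total oxygen = 2.94612 mol. Normalization factor = 8/2.94612 = 2.71544.
Al per 8 O = 0.36974 × 2.71544 = 1.004.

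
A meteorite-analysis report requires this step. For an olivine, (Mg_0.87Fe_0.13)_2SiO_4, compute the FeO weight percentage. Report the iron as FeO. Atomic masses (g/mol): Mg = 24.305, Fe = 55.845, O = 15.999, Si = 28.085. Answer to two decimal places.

12.55 wt%

Formula mass = 148.891 g/mol.
0.26 Fe → 0.2600 mol FeO per formula unit; M(FeO) = 71.844, so FeO mass = 18.679 g.
18.679/148.891 × 100 = 12.55 wt%.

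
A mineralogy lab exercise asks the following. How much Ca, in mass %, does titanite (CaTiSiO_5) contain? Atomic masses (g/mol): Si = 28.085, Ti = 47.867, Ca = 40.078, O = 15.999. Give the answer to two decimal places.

Molar mass of CaTiSiO_5: 1×40.078 + 1×47.867 + 1×28.085 + 5×15.999 = 196.025 g/mol.
Mass of Ca per formula unit: 1 × 40.078 = 40.078 g.
Weight fraction Ca = 40.078 / 196.025 = 0.2045.

20.45 mass %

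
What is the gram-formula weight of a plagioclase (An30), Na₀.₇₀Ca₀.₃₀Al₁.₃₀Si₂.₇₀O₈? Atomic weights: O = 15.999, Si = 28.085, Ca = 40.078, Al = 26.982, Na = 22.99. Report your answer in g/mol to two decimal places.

267.01 g/mol

The formula mass is the sum 0.70(22.99) + 0.30(40.078) + 1.30(26.982) + 2.70(28.085) + 8(15.999).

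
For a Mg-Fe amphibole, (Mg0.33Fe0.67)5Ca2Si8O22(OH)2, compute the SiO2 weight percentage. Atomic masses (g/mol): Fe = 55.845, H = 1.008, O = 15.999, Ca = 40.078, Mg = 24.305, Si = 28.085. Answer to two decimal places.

52.36 wt%

Molar mass of (Mg0.33Fe0.67)5Ca2Si8O22(OH)2 = 1.65*24.305 + 3.35*55.845 + 2*40.078 + 8*28.085 + 24*15.999 + 2*1.008 = 918.012 g/mol.
Each formula unit contains 8 Si, equivalent to 8/1 = 8.0000 mol SiO2.
M(SiO2) = 1×28.085 + 2×15.999 = 60.083 g/mol.
Mass of SiO2 per formula unit = 8.0000 × 60.083 = 480.664 g.
SiO2 wt% = 480.664 / 918.012 × 100 = 52.36%.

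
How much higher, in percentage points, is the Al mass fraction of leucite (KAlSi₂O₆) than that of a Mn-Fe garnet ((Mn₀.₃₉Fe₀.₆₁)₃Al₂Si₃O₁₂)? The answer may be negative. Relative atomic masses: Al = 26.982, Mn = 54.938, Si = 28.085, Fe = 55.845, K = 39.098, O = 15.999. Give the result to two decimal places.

1.50 percentage points

First mineral: 26.982 g Al in 218.244 g formula = 12.36 wt% Al.
Second mineral: 53.964 g Al in 496.681 g formula = 10.86 wt% Al.
12.36% − 10.86% gives a difference of 1.50 percentage points.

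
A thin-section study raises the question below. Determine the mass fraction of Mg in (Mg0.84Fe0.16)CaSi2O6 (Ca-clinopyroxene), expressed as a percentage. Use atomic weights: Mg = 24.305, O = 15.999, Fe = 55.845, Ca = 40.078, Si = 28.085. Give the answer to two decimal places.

9.21 mass %

Molar mass of (Mg0.84Fe0.16)CaSi2O6: 0.84*24.305 + 0.16*55.845 + 1*40.078 + 2*28.085 + 6*15.999 = 221.593 g/mol.
Mass of Mg per formula unit: 0.84 × 24.305 = 20.416 g.
Weight fraction Mg = 20.416 / 221.593 = 0.0921.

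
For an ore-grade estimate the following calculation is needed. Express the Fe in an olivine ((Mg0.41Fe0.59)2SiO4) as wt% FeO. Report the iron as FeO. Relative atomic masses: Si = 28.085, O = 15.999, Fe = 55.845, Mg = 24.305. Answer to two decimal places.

Molar mass of (Mg0.41Fe0.59)2SiO4 = 0.82·24.305 + 1.18·55.845 + 1·28.085 + 4·15.999 = 177.908 g/mol.
Each formula unit contains 1.18 Fe, equivalent to 1.18/1 = 1.1800 mol FeO.
M(FeO) = 1×55.845 + 1×15.999 = 71.844 g/mol.
Mass of FeO per formula unit = 1.1800 × 71.844 = 84.776 g.
FeO wt% = 84.776 / 177.908 × 100 = 47.65%.

47.65 wt%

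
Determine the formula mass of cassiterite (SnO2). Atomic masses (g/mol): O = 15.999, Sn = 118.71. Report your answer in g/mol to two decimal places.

150.71 g/mol

M = 1(118.71) + 2(15.999)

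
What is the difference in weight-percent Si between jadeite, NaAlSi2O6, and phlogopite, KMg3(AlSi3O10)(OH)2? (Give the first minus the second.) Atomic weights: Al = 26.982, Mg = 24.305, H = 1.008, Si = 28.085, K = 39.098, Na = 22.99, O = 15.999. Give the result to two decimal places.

7.60 percentage points

Si in NaAlSi2O6: molar mass 202.136 g/mol; 2×28.085 = 56.170 g → 27.79 wt%.
Si in KMg3(AlSi3O10)(OH)2: molar mass 417.254 g/mol; 3×28.085 = 84.255 g → 20.19 wt%.
Difference = 27.79 − 20.19 = 7.60 percentage points.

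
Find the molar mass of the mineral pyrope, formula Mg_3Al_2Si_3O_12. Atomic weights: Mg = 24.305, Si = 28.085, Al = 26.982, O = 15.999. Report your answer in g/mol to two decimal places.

Mg: 3 × 24.305 = 72.9150
Al: 2 × 26.982 = 53.9640
Si: 3 × 28.085 = 84.2550
O: 12 × 15.999 = 191.9880
Summing the contributions gives the formula mass.

403.12 g/mol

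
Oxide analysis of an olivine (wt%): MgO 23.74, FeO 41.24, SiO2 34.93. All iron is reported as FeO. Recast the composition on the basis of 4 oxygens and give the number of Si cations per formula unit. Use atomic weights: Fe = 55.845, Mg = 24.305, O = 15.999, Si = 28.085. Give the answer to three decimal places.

MgO: 23.74/40.304 = 0.58902 mol → 0.58902 mol Mg, 0.58902 mol O.
FeO: 41.24/71.844 = 0.57402 mol → 0.57402 mol Fe, 0.57402 mol O.
SiO2: 34.93/60.083 = 0.58136 mol → 0.58136 mol Si, 1.16272 mol O.
Total oxygen = 2.32576 mol. Normalization factor = 4/2.32576 = 1.71987.
Si per 4 O = 0.58136 × 1.71987 = 1.000.

1.000 Si apfu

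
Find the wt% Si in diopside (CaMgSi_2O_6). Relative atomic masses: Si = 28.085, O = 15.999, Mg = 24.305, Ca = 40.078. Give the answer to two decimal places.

M(CaMgSi_2O_6) = 216.547 g/mol.
Si contributes 2 × 28.085 = 56.170 g per mole.
56.170/216.547 = 0.2594 → 25.94%.

25.94 mass %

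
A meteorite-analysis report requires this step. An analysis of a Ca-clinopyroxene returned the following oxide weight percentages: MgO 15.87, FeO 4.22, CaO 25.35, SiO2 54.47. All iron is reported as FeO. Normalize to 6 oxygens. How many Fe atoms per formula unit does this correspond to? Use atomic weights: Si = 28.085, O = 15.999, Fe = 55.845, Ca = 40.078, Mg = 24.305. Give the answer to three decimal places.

0.130 Fe apfu

15.87 wt% MgO ÷ 40.304 g/mol = 0.39376 mol, giving 0.39376 Mg and 0.39376 O.
4.22 wt% FeO ÷ 71.844 g/mol = 0.05874 mol, giving 0.05874 Fe and 0.05874 O.
25.35 wt% CaO ÷ 56.077 g/mol = 0.45206 mol, giving 0.45206 Ca and 0.45206 O.
54.47 wt% SiO2 ÷ 60.083 g/mol = 0.90658 mol, giving 0.90658 Si and 1.81316 O.
Oxygen sums to 2.71772; scaling by 6/2.71772 = 2.20773 puts the formula on 6 O.
Fe: 0.05874 × 2.20773 = 0.130 atoms per formula unit.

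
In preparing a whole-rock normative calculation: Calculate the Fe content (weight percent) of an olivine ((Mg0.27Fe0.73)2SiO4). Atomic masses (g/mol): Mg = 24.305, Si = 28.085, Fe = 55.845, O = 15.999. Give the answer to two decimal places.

43.66 weight percent

M((Mg0.27Fe0.73)2SiO4) = 186.739 g/mol.
Fe contributes 1.46 × 55.845 = 81.534 g per mole.
81.534/186.739 = 0.4366 → 43.66%.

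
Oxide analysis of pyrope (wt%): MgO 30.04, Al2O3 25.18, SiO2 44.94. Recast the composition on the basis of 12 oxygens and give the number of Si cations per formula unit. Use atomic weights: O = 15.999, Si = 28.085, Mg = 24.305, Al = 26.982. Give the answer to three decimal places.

30.04 wt% MgO ÷ 40.304 g/mol = 0.74534 mol, giving 0.74534 Mg and 0.74534 O.
25.18 wt% Al2O3 ÷ 101.961 g/mol = 0.24696 mol, giving 0.49392 Al and 0.74088 O.
44.94 wt% SiO2 ÷ 60.083 g/mol = 0.74797 mol, giving 0.74797 Si and 1.49594 O.
Oxygen sums to 2.98216; scaling by 12/2.98216 = 4.02393 puts the formula on 12 O.
Si: 0.74797 × 4.02393 = 3.010 atoms per formula unit.

3.010 Si apfu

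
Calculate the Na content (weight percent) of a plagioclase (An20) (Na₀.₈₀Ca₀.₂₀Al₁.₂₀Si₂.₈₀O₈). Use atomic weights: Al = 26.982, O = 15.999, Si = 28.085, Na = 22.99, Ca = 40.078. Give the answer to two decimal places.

Molar mass of Na₀.₈₀Ca₀.₂₀Al₁.₂₀Si₂.₈₀O₈: 0.80*22.99 + 0.20*40.078 + 1.20*26.982 + 2.80*28.085 + 8*15.999 = 265.416 g/mol.
Mass of Na per formula unit: 0.80 × 22.99 = 18.392 g.
Weight fraction Na = 18.392 / 265.416 = 0.0693.

6.93 weight percent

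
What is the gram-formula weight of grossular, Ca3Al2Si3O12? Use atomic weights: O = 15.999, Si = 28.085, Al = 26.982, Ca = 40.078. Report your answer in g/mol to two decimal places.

M = 3·40.078 + 2·26.982 + 3·28.085 + 12·15.999

450.44 g/mol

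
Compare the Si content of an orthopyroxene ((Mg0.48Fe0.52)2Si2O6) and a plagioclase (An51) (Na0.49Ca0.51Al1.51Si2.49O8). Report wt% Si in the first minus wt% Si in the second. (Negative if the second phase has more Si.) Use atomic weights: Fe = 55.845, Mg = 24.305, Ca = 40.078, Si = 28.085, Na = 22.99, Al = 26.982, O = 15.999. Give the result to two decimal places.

Si in (Mg0.48Fe0.52)2Si2O6: molar mass 233.576 g/mol; 2×28.085 = 56.170 g → 24.05 wt%.
Si in Na0.49Ca0.51Al1.51Si2.49O8: molar mass 270.371 g/mol; 2.49×28.085 = 69.932 g → 25.87 wt%.
Difference = 24.05 − 25.87 = -1.82 percentage points.

-1.82 percentage points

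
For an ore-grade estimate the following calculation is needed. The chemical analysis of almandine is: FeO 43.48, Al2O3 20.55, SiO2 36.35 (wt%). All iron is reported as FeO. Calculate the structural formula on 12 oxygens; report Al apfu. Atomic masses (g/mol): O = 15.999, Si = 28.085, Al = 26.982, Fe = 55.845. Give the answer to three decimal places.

1.999 Al apfu

43.48 wt% FeO ÷ 71.844 g/mol = 0.60520 mol, giving 0.60520 Fe and 0.60520 O.
20.55 wt% Al2O3 ÷ 101.961 g/mol = 0.20155 mol, giving 0.40310 Al and 0.60465 O.
36.35 wt% SiO2 ÷ 60.083 g/mol = 0.60500 mol, giving 0.60500 Si and 1.21000 O.
Oxygen sums to 2.41985; scaling by 12/2.41985 = 4.95899 puts the formula on 12 O.
Al: 0.40310 × 4.95899 = 1.999 atoms per formula unit.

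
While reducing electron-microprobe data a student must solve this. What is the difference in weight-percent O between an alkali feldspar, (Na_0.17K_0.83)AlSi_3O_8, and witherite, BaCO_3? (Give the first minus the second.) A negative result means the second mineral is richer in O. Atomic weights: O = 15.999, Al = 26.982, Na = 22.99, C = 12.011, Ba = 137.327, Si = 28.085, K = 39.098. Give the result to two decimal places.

22.12 percentage points

M((Na_0.17K_0.83)AlSi_3O_8) = 275.589 g/mol, so wt% O = 127.992/275.589 × 100 = 46.44%.
M(BaCO_3) = 197.335 g/mol, so wt% O = 47.997/197.335 × 100 = 24.32%.
46.44 − 24.32 = 22.12 pp.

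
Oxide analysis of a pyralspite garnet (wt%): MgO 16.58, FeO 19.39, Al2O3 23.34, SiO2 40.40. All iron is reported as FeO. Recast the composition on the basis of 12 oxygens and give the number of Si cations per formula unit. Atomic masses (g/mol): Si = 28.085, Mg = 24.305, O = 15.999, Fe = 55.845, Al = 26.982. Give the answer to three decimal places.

2.974 Si apfu

MgO (M=40.304): mol = 0.41137; Mg = 0.41137, O = 0.41137.
FeO (M=71.844): mol = 0.26989; Fe = 0.26989, O = 0.26989.
Al2O3 (M=101.961): mol = 0.22891; Al = 0.45782, O = 0.68673.
SiO2 (M=60.083): mol = 0.67240; Si = 0.67240, O = 1.34480.
ΣO = 2.71279; factor = 12/ΣO = 4.42349.
Si apfu = 0.67240 × 4.42349 = 2.974.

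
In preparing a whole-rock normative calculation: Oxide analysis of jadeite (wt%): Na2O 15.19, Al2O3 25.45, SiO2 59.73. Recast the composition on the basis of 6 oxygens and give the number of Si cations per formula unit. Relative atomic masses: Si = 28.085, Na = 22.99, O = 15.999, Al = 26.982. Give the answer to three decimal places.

15.19 wt% Na2O ÷ 61.979 g/mol = 0.24508 mol, giving 0.49016 Na and 0.24508 O.
25.45 wt% Al2O3 ÷ 101.961 g/mol = 0.24961 mol, giving 0.49922 Al and 0.74883 O.
59.73 wt% SiO2 ÷ 60.083 g/mol = 0.99412 mol, giving 0.99412 Si and 1.98824 O.
Oxygen sums to 2.98215; scaling by 6/2.98215 = 2.01197 puts the formula on 6 O.
Si: 0.99412 × 2.01197 = 2.000 atoms per formula unit.

2.000 Si apfu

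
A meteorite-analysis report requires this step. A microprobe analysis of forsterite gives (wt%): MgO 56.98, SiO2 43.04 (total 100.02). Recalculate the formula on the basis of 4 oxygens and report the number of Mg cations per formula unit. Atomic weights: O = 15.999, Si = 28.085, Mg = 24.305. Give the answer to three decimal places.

1.987 Mg apfu

56.98 wt% MgO ÷ 40.304 g/mol = 1.41376 mol, giving 1.41376 Mg and 1.41376 O.
43.04 wt% SiO2 ÷ 60.083 g/mol = 0.71634 mol, giving 0.71634 Si and 1.43268 O.
Oxygen sums to 2.84644; scaling by 4/2.84644 = 1.40526 puts the formula on 4 O.
Mg: 1.41376 × 1.40526 = 1.987 atoms per formula unit.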